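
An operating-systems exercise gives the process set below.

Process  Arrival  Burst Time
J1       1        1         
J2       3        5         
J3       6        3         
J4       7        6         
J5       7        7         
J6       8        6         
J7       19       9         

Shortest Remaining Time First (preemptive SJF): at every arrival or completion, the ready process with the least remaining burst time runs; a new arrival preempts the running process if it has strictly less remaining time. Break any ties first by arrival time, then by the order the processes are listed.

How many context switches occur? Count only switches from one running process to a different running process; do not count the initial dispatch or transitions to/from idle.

Timeline: | idle 0-1 | J1 1-2 | idle 2-3 | J2 3-8 | J3 8-11 | J4 11-17 | J6 17-23 | J5 23-30 | J7 30-39 |
Completion: J1=2  J2=8  J3=11  J4=17  J5=30  J6=23  J7=39
Turnaround (C−A): J1=1  J2=5  J3=5  J4=10  J5=23  J6=15  J7=20

5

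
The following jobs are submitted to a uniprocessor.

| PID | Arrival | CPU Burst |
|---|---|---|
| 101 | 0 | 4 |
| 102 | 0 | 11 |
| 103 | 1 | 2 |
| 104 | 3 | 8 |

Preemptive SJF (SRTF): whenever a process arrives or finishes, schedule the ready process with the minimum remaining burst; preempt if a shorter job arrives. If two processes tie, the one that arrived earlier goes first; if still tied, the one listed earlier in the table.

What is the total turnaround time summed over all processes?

Timeline: | 101 0-1 | 103 1-3 | 101 3-6 | 104 6-14 | 102 14-25 |
Completion: 101=6  102=25  103=3  104=14
Turnaround (C−A): 101=6  102=25  103=2  104=11
Turnaround = completion − arrival: 101=6, 102=25, 103=2, 104=11
Total turnaround = 6 + 25 + 2 + 11 = 44

44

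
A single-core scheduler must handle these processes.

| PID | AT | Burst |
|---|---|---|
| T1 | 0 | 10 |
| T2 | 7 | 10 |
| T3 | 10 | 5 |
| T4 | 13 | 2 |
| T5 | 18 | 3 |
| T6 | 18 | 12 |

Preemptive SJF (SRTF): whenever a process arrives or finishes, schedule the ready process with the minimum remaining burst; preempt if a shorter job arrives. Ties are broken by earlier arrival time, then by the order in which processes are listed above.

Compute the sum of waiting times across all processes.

Gantt: | T1 0-10 | T3 10-15 | T4 15-17 | T2 17-18 | T5 18-21 | T2 21-30 | T6 30-42 |
Completion: T1=10  T2=30  T3=15  T4=17  T5=21  T6=42
Waiting = turnaround − burst: T1=0, T2=13, T3=0, T4=2, T5=0, T6=12
Total waiting = 0 + 13 + 0 + 2 + 0 + 12 = 27

27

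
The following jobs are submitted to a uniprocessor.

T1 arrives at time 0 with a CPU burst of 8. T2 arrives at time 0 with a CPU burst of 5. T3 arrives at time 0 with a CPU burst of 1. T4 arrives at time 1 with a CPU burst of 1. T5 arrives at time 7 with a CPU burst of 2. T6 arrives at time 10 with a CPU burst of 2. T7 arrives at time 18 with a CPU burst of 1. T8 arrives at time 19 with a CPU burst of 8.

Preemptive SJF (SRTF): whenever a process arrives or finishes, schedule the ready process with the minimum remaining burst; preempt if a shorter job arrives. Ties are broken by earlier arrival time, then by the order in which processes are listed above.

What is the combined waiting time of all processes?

15

Timeline: | T3 0-1 | T4 1-2 | T2 2-7 | T5 7-9 | T1 9-10 | T6 10-12 | T1 12-19 | T7 19-20 | T8 20-28 |
Completion: T1=19  T2=7  T3=1  T4=2  T5=9  T6=12  T7=20  T8=28
Waiting = turnaround − burst: T1=11, T2=2, T3=0, T4=0, T5=0, T6=0, T7=1, T8=1
Total waiting = 11 + 2 + 0 + 0 + 0 + 0 + 1 + 1 = 15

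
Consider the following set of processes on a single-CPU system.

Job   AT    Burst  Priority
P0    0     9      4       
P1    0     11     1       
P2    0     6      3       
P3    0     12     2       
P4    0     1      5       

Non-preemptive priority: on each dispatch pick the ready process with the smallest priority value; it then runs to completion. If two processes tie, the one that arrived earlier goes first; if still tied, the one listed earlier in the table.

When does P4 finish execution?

39

Timeline: | P1 0-11 | P3 11-23 | P2 23-29 | P0 29-38 | P4 38-39 |
Completion: P0=38  P1=11  P2=29  P3=23  P4=39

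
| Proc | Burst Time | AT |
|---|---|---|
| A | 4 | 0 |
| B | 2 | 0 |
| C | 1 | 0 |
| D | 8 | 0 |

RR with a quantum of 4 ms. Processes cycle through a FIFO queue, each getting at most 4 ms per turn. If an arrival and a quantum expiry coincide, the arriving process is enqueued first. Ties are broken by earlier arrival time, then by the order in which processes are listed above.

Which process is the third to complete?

C

Schedule: | A 0-4 | B 4-6 | C 6-7 | D 7-15 |
Completion: A=4  B=6  C=7  D=15
Turnaround (C−A): A=4  B=6  C=7  D=15
Finish order: A → B → C → D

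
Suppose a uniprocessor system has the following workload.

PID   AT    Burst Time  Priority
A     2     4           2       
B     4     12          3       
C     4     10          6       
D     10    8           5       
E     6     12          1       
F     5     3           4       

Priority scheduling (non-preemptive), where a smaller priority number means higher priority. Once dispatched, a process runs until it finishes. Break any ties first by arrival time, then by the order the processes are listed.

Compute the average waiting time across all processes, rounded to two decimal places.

Timeline: | idle 0-2 | A 2-6 | E 6-18 | B 18-30 | F 30-33 | D 33-41 | C 41-51 |
Completion: A=6  B=30  C=51  D=41  E=18  F=33
Waiting times: A=0, B=14, C=37, D=23, E=0, F=25
Average waiting = (0+14+37+23+0+25) / 6 = 99/6 = 16.50

16.50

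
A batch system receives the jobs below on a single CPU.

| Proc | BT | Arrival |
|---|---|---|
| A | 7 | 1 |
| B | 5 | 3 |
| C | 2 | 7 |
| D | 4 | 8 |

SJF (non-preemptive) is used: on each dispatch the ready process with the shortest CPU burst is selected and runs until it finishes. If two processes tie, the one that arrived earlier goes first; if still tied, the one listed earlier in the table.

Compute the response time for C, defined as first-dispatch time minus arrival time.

1

Timeline: | idle 0-1 | A 1-8 | C 8-10 | D 10-14 | B 14-19 |
Completion: A=8  B=19  C=10  D=14
Turnaround (C−A): A=7  B=16  C=3  D=6
Response(C) = first start − arrival = 8 − 7 = 1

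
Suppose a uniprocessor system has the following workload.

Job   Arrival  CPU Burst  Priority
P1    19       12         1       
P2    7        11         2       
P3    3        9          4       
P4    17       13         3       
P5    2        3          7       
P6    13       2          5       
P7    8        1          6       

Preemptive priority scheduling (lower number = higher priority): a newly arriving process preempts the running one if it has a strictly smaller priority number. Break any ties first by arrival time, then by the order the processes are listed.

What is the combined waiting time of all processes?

174

Gantt: | idle 0-2 | P5 2-3 | P3 3-7 | P2 7-18 | P4 18-19 | P1 19-31 | P4 31-43 | P3 43-48 | P6 48-50 | P7 50-51 | P5 51-53 |
Completion: P1=31  P2=18  P3=48  P4=43  P5=53  P6=50  P7=51
Turnaround (C−A): P1=12  P2=11  P3=45  P4=26  P5=51  P6=37  P7=43
Waiting = turnaround − burst: P1=0, P2=0, P3=36, P4=13, P5=48, P6=35, P7=42
Total waiting = 0 + 0 + 36 + 13 + 48 + 35 + 42 = 174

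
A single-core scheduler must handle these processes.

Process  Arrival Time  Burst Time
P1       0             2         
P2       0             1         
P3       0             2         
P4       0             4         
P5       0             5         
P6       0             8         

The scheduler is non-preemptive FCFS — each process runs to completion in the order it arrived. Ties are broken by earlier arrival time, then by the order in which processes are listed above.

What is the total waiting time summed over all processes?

Gantt: | P1 0-2 | P2 2-3 | P3 3-5 | P4 5-9 | P5 9-14 | P6 14-22 |
Completion: P1=2  P2=3  P3=5  P4=9  P5=14  P6=22
Waiting = turnaround − burst: P1=0, P2=2, P3=3, P4=5, P5=9, P6=14
Total waiting = 0 + 2 + 3 + 5 + 9 + 14 = 33

33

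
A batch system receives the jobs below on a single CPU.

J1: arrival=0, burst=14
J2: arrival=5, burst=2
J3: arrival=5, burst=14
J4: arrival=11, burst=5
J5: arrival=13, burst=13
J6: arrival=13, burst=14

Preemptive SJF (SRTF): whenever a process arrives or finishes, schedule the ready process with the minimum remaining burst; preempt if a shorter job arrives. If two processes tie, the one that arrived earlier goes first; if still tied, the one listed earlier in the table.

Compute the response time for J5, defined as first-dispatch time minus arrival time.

Schedule: | J1 0-5 | J2 5-7 | J1 7-16 | J4 16-21 | J5 21-34 | J3 34-48 | J6 48-62 |
Completion: J1=16  J2=7  J3=48  J4=21  J5=34  J6=62
Response(J5) = first start − arrival = 21 − 13 = 8

8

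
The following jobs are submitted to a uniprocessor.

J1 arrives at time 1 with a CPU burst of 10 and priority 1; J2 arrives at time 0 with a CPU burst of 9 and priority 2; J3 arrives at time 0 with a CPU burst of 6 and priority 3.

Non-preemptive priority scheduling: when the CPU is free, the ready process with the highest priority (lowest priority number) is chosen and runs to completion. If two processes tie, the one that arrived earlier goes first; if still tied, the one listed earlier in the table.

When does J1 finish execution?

Schedule: | J2 0-9 | J1 9-19 | J3 19-25 |
Completion: J1=19  J2=9  J3=25
Turnaround (C−A): J1=18  J2=9  J3=25

19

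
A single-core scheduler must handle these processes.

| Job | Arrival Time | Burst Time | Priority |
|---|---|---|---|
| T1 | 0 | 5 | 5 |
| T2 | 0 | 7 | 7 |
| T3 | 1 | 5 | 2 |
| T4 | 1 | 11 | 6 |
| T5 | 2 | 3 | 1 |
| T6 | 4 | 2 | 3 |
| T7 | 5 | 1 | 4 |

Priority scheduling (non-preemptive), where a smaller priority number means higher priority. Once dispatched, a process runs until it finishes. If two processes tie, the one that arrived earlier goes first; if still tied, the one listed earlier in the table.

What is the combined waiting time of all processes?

Timeline: | T1 0-5 | T5 5-8 | T3 8-13 | T6 13-15 | T7 15-16 | T4 16-27 | T2 27-34 |
Completion: T1=5  T2=34  T3=13  T4=27  T5=8  T6=15  T7=16
Waiting = turnaround − burst: T1=0, T2=27, T3=7, T4=15, T5=3, T6=9, T7=10
Total waiting = 0 + 27 + 7 + 15 + 3 + 9 + 10 = 71

71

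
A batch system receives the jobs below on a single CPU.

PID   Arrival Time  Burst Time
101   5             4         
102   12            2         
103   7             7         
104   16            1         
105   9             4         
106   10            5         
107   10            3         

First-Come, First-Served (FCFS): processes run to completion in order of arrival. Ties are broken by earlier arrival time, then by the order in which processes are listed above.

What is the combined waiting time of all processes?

64

Gantt: | idle 0-5 | 101 5-9 | 103 9-16 | 105 16-20 | 106 20-25 | 107 25-28 | 102 28-30 | 104 30-31 |
Completion: 101=9  102=30  103=16  104=31  105=20  106=25  107=28
Waiting = turnaround − burst: 101=0, 102=16, 103=2, 104=14, 105=7, 106=10, 107=15
Total waiting = 0 + 16 + 2 + 14 + 7 + 10 + 15 = 64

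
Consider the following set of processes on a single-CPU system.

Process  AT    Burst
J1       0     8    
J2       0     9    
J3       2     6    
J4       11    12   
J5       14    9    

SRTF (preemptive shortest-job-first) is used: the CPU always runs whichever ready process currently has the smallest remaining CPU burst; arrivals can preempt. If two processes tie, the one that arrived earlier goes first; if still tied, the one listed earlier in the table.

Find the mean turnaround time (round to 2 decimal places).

18.80

Timeline: | J1 0-8 | J3 8-14 | J2 14-23 | J5 23-32 | J4 32-44 |
Completion: J1=8  J2=23  J3=14  J4=44  J5=32
Turnaround times: J1=8, J2=23, J3=12, J4=33, J5=18
Average turnaround = (8+23+12+33+18) / 5 = 94/5 = 18.80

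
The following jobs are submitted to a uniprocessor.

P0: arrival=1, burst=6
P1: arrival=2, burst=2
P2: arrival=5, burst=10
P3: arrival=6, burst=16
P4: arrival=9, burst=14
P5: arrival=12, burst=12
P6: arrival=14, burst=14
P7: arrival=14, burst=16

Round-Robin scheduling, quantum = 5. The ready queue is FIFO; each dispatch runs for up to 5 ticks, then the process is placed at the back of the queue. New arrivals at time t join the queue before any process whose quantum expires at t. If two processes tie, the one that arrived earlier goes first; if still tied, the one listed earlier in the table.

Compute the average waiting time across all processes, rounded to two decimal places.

41.38

Timeline: | idle 0-1 | P0 1-6 | P1 6-8 | P2 8-13 | P3 13-18 | P0 18-19 | P4 19-24 | P5 24-29 | P2 29-34 | P6 34-39 | P7 39-44 | P3 44-49 | P4 49-54 | P5 54-59 | P6 59-64 | P7 64-69 | P3 69-74 | P4 74-78 | P5 78-80 | P6 80-84 | P7 84-89 | P3 89-90 | P7 90-91 |
Completion: P0=19  P1=8  P2=34  P3=90  P4=78  P5=80  P6=84  P7=91
Waiting times: P0=12, P1=4, P2=19, P3=68, P4=55, P5=56, P6=56, P7=61
Average waiting = (12+4+19+68+55+56+56+61) / 8 = 331/8 = 41.38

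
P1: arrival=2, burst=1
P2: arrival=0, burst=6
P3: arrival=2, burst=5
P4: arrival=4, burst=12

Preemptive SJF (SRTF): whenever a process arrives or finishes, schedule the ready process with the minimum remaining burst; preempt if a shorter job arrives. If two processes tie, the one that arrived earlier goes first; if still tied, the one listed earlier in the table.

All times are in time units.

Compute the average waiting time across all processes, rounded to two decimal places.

Timeline: | P2 0-2 | P1 2-3 | P2 3-7 | P3 7-12 | P4 12-24 |
Completion: P1=3  P2=7  P3=12  P4=24
Turnaround (C−A): P1=1  P2=7  P3=10  P4=20
Waiting times: P1=0, P2=1, P3=5, P4=8
Average waiting = (0+1+5+8) / 4 = 14/4 = 3.50

3.50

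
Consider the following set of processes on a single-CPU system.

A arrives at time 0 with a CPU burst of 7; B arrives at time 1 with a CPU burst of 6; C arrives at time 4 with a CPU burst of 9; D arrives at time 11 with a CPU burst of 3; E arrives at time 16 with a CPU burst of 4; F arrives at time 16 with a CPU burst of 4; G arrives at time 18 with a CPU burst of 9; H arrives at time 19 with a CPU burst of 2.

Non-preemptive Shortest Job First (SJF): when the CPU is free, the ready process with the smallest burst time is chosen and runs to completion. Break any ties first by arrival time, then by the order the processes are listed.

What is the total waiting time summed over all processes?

Schedule: | A 0-7 | B 7-13 | D 13-16 | E 16-20 | H 20-22 | F 22-26 | C 26-35 | G 35-44 |
Completion: A=7  B=13  C=35  D=16  E=20  F=26  G=44  H=22
Turnaround (C−A): A=7  B=12  C=31  D=5  E=4  F=10  G=26  H=3
Waiting = turnaround − burst: A=0, B=6, C=22, D=2, E=0, F=6, G=17, H=1
Total waiting = 0 + 6 + 22 + 2 + 0 + 6 + 17 + 1 = 54

54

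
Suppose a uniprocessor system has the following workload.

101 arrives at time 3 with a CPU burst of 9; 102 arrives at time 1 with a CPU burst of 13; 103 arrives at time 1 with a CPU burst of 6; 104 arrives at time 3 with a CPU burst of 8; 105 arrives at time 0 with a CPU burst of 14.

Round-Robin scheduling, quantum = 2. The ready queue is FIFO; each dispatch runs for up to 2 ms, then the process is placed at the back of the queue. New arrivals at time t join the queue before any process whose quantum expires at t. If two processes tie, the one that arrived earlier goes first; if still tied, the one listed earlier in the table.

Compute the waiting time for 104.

Timeline: | 105 0-2 | 102 2-4 | 103 4-6 | 105 6-8 | 101 8-10 | 104 10-12 | 102 12-14 | 103 14-16 | 105 16-18 | 101 18-20 | 104 20-22 | 102 22-24 | 103 24-26 | 105 26-28 | 101 28-30 | 104 30-32 | 102 32-34 | 105 34-36 | 101 36-38 | 104 38-40 | 102 40-42 | 105 42-44 | 101 44-45 | 102 45-47 | 105 47-49 | 102 49-50 |
Completion: 101=45  102=50  103=26  104=40  105=49
Waiting(104) = turnaround − burst = 37 − 8 = 29

29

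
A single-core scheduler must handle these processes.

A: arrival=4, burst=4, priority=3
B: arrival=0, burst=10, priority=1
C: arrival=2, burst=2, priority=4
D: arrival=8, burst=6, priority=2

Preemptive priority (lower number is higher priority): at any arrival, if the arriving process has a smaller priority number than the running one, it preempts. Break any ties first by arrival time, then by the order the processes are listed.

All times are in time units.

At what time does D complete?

16

Gantt: | B 0-10 | D 10-16 | A 16-20 | C 20-22 |
Completion: A=20  B=10  C=22  D=16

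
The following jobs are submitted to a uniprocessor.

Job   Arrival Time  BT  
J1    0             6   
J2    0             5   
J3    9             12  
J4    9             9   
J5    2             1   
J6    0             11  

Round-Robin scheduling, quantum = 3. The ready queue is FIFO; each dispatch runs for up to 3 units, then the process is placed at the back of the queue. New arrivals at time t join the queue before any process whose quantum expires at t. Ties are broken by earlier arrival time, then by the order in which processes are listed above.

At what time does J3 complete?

Schedule: | J1 0-3 | J2 3-6 | J6 6-9 | J5 9-10 | J1 10-13 | J2 13-15 | J3 15-18 | J4 18-21 | J6 21-24 | J3 24-27 | J4 27-30 | J6 30-33 | J3 33-36 | J4 36-39 | J6 39-41 | J3 41-44 |
Completion: J1=13  J2=15  J3=44  J4=39  J5=10  J6=41
Turnaround (C−A): J1=13  J2=15  J3=35  J4=30  J5=8  J6=41

44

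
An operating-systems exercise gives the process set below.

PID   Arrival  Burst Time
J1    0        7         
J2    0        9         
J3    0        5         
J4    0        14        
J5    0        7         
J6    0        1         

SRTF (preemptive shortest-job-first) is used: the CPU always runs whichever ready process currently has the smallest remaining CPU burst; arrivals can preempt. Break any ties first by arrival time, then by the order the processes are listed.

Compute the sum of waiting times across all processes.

Gantt: | J6 0-1 | J3 1-6 | J1 6-13 | J5 13-20 | J2 20-29 | J4 29-43 |
Completion: J1=13  J2=29  J3=6  J4=43  J5=20  J6=1
Waiting = turnaround − burst: J1=6, J2=20, J3=1, J4=29, J5=13, J6=0
Total waiting = 6 + 20 + 1 + 29 + 13 + 0 = 69

69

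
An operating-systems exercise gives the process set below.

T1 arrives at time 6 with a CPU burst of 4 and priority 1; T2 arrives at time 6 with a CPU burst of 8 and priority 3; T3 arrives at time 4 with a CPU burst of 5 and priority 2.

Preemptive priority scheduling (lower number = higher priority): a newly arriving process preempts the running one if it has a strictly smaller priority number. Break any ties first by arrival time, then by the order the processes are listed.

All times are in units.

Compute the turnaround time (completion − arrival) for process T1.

4

Gantt: | idle 0-4 | T3 4-6 | T1 6-10 | T3 10-13 | T2 13-21 |
Completion: T1=10  T2=21  T3=13
Turnaround(T1) = completion − arrival = 10 − 6 = 4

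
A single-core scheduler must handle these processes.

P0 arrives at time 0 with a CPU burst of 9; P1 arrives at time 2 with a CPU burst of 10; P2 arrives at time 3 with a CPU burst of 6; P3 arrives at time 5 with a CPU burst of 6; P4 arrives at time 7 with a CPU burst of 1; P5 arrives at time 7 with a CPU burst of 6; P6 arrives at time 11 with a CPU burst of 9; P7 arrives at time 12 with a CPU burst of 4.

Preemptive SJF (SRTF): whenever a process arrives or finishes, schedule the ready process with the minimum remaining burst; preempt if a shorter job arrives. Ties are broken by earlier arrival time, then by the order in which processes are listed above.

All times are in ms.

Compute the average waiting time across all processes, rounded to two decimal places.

13.25

Schedule: | P0 0-7 | P4 7-8 | P0 8-10 | P2 10-16 | P7 16-20 | P3 20-26 | P5 26-32 | P6 32-41 | P1 41-51 |
Completion: P0=10  P1=51  P2=16  P3=26  P4=8  P5=32  P6=41  P7=20
Waiting times: P0=1, P1=39, P2=7, P3=15, P4=0, P5=19, P6=21, P7=4
Average waiting = (1+39+7+15+0+19+21+4) / 8 = 106/8 = 13.25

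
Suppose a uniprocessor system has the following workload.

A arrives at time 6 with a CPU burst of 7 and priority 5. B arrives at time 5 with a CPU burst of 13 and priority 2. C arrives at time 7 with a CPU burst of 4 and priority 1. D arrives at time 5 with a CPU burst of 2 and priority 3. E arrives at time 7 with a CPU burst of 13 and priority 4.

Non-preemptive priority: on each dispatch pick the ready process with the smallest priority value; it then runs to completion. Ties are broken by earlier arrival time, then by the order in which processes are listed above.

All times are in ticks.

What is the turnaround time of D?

19

Schedule: | idle 0-5 | B 5-18 | C 18-22 | D 22-24 | E 24-37 | A 37-44 |
Completion: A=44  B=18  C=22  D=24  E=37
Turnaround(D) = completion − arrival = 24 − 5 = 19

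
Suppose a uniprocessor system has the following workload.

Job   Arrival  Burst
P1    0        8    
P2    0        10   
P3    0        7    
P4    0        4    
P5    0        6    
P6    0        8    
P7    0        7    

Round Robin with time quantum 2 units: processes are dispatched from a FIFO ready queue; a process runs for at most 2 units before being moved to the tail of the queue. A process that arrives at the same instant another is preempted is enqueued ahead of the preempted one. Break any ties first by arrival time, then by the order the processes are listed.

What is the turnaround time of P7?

48

Schedule: | P1 0-2 | P2 2-4 | P3 4-6 | P4 6-8 | P5 8-10 | P6 10-12 | P7 12-14 | P1 14-16 | P2 16-18 | P3 18-20 | P4 20-22 | P5 22-24 | P6 24-26 | P7 26-28 | P1 28-30 | P2 30-32 | P3 32-34 | P5 34-36 | P6 36-38 | P7 38-40 | P1 40-42 | P2 42-44 | P3 44-45 | P6 45-47 | P7 47-48 | P2 48-50 |
Completion: P1=42  P2=50  P3=45  P4=22  P5=36  P6=47  P7=48
Turnaround(P7) = completion − arrival = 48 − 0 = 48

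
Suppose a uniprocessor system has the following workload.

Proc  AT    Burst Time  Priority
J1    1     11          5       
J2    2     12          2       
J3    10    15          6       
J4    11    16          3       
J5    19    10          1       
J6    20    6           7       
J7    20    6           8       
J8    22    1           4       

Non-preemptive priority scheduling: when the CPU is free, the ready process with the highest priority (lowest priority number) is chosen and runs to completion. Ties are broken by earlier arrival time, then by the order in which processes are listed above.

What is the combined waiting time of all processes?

Timeline: | idle 0-1 | J1 1-12 | J2 12-24 | J5 24-34 | J4 34-50 | J8 50-51 | J3 51-66 | J6 66-72 | J7 72-78 |
Completion: J1=12  J2=24  J3=66  J4=50  J5=34  J6=72  J7=78  J8=51
Waiting = turnaround − burst: J1=0, J2=10, J3=41, J4=23, J5=5, J6=46, J7=52, J8=28
Total waiting = 0 + 10 + 41 + 23 + 5 + 46 + 52 + 28 = 205

205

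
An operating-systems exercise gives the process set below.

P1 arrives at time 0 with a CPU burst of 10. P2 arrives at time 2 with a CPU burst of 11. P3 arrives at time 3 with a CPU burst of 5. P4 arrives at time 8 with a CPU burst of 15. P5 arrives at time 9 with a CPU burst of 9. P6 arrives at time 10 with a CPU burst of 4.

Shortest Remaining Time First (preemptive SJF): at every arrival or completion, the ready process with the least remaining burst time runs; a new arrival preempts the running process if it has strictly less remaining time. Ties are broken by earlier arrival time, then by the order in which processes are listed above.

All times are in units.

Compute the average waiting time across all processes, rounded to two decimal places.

12.67

Timeline: | P1 0-3 | P3 3-8 | P1 8-10 | P6 10-14 | P1 14-19 | P5 19-28 | P2 28-39 | P4 39-54 |
Completion: P1=19  P2=39  P3=8  P4=54  P5=28  P6=14
Turnaround (C−A): P1=19  P2=37  P3=5  P4=46  P5=19  P6=4
Waiting times: P1=9, P2=26, P3=0, P4=31, P5=10, P6=0
Average waiting = (9+26+0+31+10+0) / 6 = 76/6 = 12.67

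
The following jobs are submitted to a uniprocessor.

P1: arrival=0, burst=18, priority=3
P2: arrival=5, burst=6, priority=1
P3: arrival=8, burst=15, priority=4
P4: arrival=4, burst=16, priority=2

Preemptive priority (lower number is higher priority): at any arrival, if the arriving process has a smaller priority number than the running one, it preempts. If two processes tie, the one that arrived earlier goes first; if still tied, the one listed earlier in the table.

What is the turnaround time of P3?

Schedule: | P1 0-4 | P4 4-5 | P2 5-11 | P4 11-26 | P1 26-40 | P3 40-55 |
Completion: P1=40  P2=11  P3=55  P4=26
Turnaround (C−A): P1=40  P2=6  P3=47  P4=22
Turnaround(P3) = completion − arrival = 55 − 8 = 47

47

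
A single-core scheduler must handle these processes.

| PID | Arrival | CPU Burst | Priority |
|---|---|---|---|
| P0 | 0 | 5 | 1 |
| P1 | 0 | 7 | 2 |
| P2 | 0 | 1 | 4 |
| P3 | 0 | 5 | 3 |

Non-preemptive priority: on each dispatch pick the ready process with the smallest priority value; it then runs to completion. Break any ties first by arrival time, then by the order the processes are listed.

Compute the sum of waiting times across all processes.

Schedule: | P0 0-5 | P1 5-12 | P3 12-17 | P2 17-18 |
Completion: P0=5  P1=12  P2=18  P3=17
Turnaround (C−A): P0=5  P1=12  P2=18  P3=17
Waiting = turnaround − burst: P0=0, P1=5, P2=17, P3=12
Total waiting = 0 + 5 + 17 + 12 = 34

34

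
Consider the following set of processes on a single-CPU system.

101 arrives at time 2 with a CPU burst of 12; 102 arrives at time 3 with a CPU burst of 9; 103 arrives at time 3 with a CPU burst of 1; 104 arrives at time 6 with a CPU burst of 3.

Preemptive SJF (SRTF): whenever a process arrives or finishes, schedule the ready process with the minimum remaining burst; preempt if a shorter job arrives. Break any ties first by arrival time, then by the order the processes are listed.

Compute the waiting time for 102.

Schedule: | idle 0-2 | 101 2-3 | 103 3-4 | 102 4-6 | 104 6-9 | 102 9-16 | 101 16-27 |
Completion: 101=27  102=16  103=4  104=9
Waiting(102) = turnaround − burst = 13 − 9 = 4

4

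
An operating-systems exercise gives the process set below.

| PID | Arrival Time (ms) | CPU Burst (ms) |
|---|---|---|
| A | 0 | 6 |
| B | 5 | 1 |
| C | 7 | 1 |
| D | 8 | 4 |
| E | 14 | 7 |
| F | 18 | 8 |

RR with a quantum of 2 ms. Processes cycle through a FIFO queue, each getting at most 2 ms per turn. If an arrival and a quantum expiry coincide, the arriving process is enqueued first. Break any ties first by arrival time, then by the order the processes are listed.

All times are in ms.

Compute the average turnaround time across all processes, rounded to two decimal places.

Schedule: | A 0-6 | B 6-7 | C 7-8 | D 8-12 | idle 12-14 | E 14-18 | F 18-20 | E 20-22 | F 22-24 | E 24-25 | F 25-29 |
Completion: A=6  B=7  C=8  D=12  E=25  F=29
Turnaround (C−A): A=6  B=2  C=1  D=4  E=11  F=11
Turnaround times: A=6, B=2, C=1, D=4, E=11, F=11
Average turnaround = (6+2+1+4+11+11) / 6 = 35/6 = 5.83

5.83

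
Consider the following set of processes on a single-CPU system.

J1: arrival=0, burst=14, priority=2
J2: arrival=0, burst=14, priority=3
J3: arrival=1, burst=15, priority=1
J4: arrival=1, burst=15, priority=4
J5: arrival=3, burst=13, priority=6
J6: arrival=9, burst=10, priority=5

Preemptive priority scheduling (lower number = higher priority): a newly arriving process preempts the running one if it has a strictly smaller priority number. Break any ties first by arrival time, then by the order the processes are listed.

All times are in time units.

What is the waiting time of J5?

65

Schedule: | J1 0-1 | J3 1-16 | J1 16-29 | J2 29-43 | J4 43-58 | J6 58-68 | J5 68-81 |
Completion: J1=29  J2=43  J3=16  J4=58  J5=81  J6=68
Turnaround (C−A): J1=29  J2=43  J3=15  J4=57  J5=78  J6=59
Waiting(J5) = turnaround − burst = 78 − 13 = 65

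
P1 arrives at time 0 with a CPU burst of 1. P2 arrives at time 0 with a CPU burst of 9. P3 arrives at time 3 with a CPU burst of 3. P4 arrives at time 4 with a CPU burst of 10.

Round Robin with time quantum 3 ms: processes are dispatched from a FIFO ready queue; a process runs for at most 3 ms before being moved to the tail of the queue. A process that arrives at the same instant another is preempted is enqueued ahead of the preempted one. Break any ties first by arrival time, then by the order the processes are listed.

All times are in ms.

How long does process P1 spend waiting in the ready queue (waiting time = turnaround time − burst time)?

Timeline: | P1 0-1 | P2 1-4 | P3 4-7 | P4 7-10 | P2 10-13 | P4 13-16 | P2 16-19 | P4 19-23 |
Completion: P1=1  P2=19  P3=7  P4=23
Waiting(P1) = turnaround − burst = 1 − 1 = 0

0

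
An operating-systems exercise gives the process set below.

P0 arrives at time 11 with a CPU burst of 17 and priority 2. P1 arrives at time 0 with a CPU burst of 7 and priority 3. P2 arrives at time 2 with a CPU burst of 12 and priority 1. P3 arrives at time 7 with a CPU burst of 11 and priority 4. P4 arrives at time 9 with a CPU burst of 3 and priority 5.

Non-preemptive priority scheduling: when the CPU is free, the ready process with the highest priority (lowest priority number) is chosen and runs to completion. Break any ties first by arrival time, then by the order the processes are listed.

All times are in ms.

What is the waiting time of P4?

Gantt: | P1 0-7 | P2 7-19 | P0 19-36 | P3 36-47 | P4 47-50 |
Completion: P0=36  P1=7  P2=19  P3=47  P4=50
Turnaround (C−A): P0=25  P1=7  P2=17  P3=40  P4=41
Waiting(P4) = turnaround − burst = 41 − 3 = 38

38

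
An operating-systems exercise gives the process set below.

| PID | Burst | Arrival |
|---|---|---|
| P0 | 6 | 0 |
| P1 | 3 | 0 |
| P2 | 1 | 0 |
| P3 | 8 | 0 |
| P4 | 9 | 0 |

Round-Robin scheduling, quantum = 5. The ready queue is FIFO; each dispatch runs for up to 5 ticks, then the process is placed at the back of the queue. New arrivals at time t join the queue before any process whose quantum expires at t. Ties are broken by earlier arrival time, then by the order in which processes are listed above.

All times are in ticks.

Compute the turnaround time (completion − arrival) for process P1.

Timeline: | P0 0-5 | P1 5-8 | P2 8-9 | P3 9-14 | P4 14-19 | P0 19-20 | P3 20-23 | P4 23-27 |
Completion: P0=20  P1=8  P2=9  P3=23  P4=27
Turnaround(P1) = completion − arrival = 8 − 0 = 8

8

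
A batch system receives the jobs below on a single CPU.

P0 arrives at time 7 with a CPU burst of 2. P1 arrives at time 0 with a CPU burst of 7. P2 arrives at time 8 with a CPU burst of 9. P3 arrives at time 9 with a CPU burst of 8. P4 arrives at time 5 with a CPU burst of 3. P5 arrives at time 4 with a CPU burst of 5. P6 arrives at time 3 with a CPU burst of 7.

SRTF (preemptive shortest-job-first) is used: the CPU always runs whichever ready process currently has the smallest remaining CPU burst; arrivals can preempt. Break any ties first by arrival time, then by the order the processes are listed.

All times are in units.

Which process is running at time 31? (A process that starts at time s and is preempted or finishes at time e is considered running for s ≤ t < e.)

Timeline: | P1 0-7 | P0 7-9 | P4 9-12 | P5 12-17 | P6 17-24 | P3 24-32 | P2 32-41 |
Completion: P0=9  P1=7  P2=41  P3=32  P4=12  P5=17  P6=24
Turnaround (C−A): P0=2  P1=7  P2=33  P3=23  P4=7  P5=13  P6=21

P3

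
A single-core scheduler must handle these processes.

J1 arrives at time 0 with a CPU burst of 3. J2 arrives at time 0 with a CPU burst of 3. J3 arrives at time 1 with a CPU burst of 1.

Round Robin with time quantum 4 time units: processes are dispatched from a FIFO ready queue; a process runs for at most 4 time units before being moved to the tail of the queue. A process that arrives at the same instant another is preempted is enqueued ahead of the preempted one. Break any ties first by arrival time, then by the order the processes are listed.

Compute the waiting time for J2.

3

Schedule: | J1 0-3 | J2 3-6 | J3 6-7 |
Completion: J1=3  J2=6  J3=7
Turnaround (C−A): J1=3  J2=6  J3=6
Waiting(J2) = turnaround − burst = 6 − 3 = 3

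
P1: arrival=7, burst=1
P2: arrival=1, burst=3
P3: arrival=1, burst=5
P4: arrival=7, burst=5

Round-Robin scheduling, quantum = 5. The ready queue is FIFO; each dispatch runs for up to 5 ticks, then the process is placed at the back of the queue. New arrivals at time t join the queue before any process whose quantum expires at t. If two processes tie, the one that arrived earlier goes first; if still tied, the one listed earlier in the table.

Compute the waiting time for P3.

Schedule: | idle 0-1 | P2 1-4 | P3 4-9 | P1 9-10 | P4 10-15 |
Completion: P1=10  P2=4  P3=9  P4=15
Waiting(P3) = turnaround − burst = 8 − 5 = 3

3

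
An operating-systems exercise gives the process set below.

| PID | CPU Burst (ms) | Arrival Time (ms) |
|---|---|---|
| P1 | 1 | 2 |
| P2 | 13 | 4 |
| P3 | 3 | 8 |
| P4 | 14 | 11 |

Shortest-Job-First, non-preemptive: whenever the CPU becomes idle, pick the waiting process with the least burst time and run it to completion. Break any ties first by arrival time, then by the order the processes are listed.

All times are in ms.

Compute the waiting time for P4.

9

Schedule: | idle 0-2 | P1 2-3 | idle 3-4 | P2 4-17 | P3 17-20 | P4 20-34 |
Completion: P1=3  P2=17  P3=20  P4=34
Waiting(P4) = turnaround − burst = 23 − 14 = 9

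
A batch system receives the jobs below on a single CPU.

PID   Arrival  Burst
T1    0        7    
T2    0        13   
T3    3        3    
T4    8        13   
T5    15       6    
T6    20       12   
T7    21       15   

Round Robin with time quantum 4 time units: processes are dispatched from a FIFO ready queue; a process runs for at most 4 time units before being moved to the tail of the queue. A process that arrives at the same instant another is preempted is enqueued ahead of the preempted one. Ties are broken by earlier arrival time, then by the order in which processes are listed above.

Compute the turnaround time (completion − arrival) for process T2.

57

Timeline: | T1 0-4 | T2 4-8 | T3 8-11 | T1 11-14 | T4 14-18 | T2 18-22 | T5 22-26 | T4 26-30 | T6 30-34 | T7 34-38 | T2 38-42 | T5 42-44 | T4 44-48 | T6 48-52 | T7 52-56 | T2 56-57 | T4 57-58 | T6 58-62 | T7 62-69 |
Completion: T1=14  T2=57  T3=11  T4=58  T5=44  T6=62  T7=69
Turnaround (C−A): T1=14  T2=57  T3=8  T4=50  T5=29  T6=42  T7=48
Turnaround(T2) = completion − arrival = 57 − 0 = 57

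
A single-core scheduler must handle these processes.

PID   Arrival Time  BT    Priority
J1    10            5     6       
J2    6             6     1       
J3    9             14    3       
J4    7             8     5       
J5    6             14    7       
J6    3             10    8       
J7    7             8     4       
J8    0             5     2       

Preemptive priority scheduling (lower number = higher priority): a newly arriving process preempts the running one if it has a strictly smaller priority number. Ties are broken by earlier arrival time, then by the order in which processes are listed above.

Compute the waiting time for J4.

Schedule: | J8 0-5 | J6 5-6 | J2 6-12 | J3 12-26 | J7 26-34 | J4 34-42 | J1 42-47 | J5 47-61 | J6 61-70 |
Completion: J1=47  J2=12  J3=26  J4=42  J5=61  J6=70  J7=34  J8=5
Turnaround (C−A): J1=37  J2=6  J3=17  J4=35  J5=55  J6=67  J7=27  J8=5
Waiting(J4) = turnaround − burst = 35 − 8 = 27

27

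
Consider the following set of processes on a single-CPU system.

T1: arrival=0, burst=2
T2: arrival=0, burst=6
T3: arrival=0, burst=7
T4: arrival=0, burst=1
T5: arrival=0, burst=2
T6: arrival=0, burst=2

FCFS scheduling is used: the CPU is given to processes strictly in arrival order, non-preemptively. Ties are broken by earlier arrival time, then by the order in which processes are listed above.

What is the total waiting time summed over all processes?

59

Timeline: | T1 0-2 | T2 2-8 | T3 8-15 | T4 15-16 | T5 16-18 | T6 18-20 |
Completion: T1=2  T2=8  T3=15  T4=16  T5=18  T6=20
Waiting = turnaround − burst: T1=0, T2=2, T3=8, T4=15, T5=16, T6=18
Total waiting = 0 + 2 + 8 + 15 + 16 + 18 = 59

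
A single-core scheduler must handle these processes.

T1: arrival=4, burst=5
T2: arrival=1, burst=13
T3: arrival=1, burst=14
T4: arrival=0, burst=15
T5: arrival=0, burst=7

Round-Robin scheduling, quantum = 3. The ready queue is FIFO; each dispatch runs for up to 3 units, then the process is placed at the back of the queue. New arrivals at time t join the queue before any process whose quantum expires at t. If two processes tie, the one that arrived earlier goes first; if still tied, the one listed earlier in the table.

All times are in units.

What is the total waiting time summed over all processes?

Timeline: | T4 0-3 | T5 3-6 | T2 6-9 | T3 9-12 | T4 12-15 | T1 15-18 | T5 18-21 | T2 21-24 | T3 24-27 | T4 27-30 | T1 30-32 | T5 32-33 | T2 33-36 | T3 36-39 | T4 39-42 | T2 42-45 | T3 45-48 | T4 48-51 | T2 51-52 | T3 52-54 |
Completion: T1=32  T2=52  T3=54  T4=51  T5=33
Turnaround (C−A): T1=28  T2=51  T3=53  T4=51  T5=33
Waiting = turnaround − burst: T1=23, T2=38, T3=39, T4=36, T5=26
Total waiting = 23 + 38 + 39 + 36 + 26 = 162

162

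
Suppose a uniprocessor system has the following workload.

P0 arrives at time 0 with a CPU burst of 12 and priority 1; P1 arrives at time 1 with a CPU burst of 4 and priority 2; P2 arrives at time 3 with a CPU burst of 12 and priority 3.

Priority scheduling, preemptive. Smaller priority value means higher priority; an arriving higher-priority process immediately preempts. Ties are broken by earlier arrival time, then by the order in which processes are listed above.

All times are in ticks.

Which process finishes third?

P2

Timeline: | P0 0-12 | P1 12-16 | P2 16-28 |
Completion: P0=12  P1=16  P2=28
Turnaround (C−A): P0=12  P1=15  P2=25
Finish order: P0 → P1 → P2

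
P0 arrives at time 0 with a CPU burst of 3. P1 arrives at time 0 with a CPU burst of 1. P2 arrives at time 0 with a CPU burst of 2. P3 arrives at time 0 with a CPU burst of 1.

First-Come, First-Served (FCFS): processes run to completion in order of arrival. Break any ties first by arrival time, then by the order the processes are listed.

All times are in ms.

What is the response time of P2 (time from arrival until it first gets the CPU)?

Timeline: | P0 0-3 | P1 3-4 | P2 4-6 | P3 6-7 |
Completion: P0=3  P1=4  P2=6  P3=7
Turnaround (C−A): P0=3  P1=4  P2=6  P3=7
Response(P2) = first start − arrival = 4 − 0 = 4

4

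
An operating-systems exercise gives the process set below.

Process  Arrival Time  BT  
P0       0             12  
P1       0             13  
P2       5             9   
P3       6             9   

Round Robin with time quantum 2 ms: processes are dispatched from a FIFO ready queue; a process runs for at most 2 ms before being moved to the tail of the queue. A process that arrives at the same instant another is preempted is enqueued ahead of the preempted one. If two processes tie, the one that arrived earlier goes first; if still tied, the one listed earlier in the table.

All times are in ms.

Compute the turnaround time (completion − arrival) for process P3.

Timeline: | P0 0-2 | P1 2-4 | P0 4-6 | P1 6-8 | P2 8-10 | P3 10-12 | P0 12-14 | P1 14-16 | P2 16-18 | P3 18-20 | P0 20-22 | P1 22-24 | P2 24-26 | P3 26-28 | P0 28-30 | P1 30-32 | P2 32-34 | P3 34-36 | P0 36-38 | P1 38-40 | P2 40-41 | P3 41-42 | P1 42-43 |
Completion: P0=38  P1=43  P2=41  P3=42
Turnaround(P3) = completion − arrival = 42 − 6 = 36

36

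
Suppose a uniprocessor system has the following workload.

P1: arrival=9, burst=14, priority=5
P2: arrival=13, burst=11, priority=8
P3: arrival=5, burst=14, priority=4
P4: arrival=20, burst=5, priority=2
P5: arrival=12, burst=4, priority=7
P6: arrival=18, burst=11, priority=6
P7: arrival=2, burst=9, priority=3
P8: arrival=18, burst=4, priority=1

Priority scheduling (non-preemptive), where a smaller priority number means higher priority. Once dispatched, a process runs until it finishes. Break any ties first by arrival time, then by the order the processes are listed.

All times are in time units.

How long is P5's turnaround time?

51

Timeline: | idle 0-2 | P7 2-11 | P3 11-25 | P8 25-29 | P4 29-34 | P1 34-48 | P6 48-59 | P5 59-63 | P2 63-74 |
Completion: P1=48  P2=74  P3=25  P4=34  P5=63  P6=59  P7=11  P8=29
Turnaround (C−A): P1=39  P2=61  P3=20  P4=14  P5=51  P6=41  P7=9  P8=11
Turnaround(P5) = completion − arrival = 63 − 12 = 51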